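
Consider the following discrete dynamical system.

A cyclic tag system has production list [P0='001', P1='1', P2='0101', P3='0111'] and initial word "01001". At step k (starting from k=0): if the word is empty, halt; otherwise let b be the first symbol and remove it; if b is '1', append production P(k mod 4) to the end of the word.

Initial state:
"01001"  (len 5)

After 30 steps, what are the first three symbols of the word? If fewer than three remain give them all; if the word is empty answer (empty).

001

k=0  "01001"  (len 5)
k=1  "1001"  (len 4)
k=2  "0011"  (len 4)
k=3  "011"  (len 3)
k=4  "11"  (len 2)
k=5  "1001"  (len 4)
k=6  "0011"  (len 4)
k=7  "011"  (len 3)
k=8  "11"  (len 2)
k=9  "1001"  (len 4)
k=10  "0011"  (len 4)
k=11  "011"  (len 3)
k=12  "11"  (len 2)
k=13  "1001"  (len 4)
k=14  "0011"  (len 4)
k=15  "011"  (len 3)
k=16  "11"  (len 2)
k=17  "1001"  (len 4)
k=18  "0011"  (len 4)
k=19  "011"  (len 3)
k=20  "11"  (len 2)
k=21  "1001"  (len 4)
k=22  "0011"  (len 4)
k=23  "011"  (len 3)
k=24  "11"  (len 2)
k=25  "1001"  (len 4)
k=26  "0011"  (len 4)
k=27  "011"  (len 3)
k=28  "11"  (len 2)
k=29  "1001"  (len 4)
k=30  "0011"  (len 4)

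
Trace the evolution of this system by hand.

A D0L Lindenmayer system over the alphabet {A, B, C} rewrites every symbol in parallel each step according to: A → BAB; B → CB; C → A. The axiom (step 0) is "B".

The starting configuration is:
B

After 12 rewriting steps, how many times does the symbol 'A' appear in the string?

819

t=0: B
t=1: CB
t=2: ACB
t=3: BABACB
t=4: CBBABCBBABACB
t=5: ACBCBBABCBACBCBBABCBBABACB
t=6: BABACBACBCBBABCBACBBABACBACBCBBABCBACBCBBABCBBABACB
t=7: CBBABCBBABACBBABACBACBCBBABCBACBBABACBCBBABCBBABACBBABACBACBCBBABCBACBBABACBACBCBBABCBACBCBBABCBBABACB
t=8: ACBCBBABCBACBCBBABCBBABACBCBBABCBBABACBBABACBACBCBBABCBACB…BBABACBBABACBACBCBBABCBACBBABACBACBCBBABCBACBCBBABCBBABACB  (len 205)
t=9: BABACBACBCBBABCBACBBABACBACBCBBABCBACBCBBABCBBABACBACBCBBA…BBABACBBABACBACBCBBABCBACBBABACBACBCBBABCBACBCBBABCBBABACB  (len 410)
t=10: CBBABCBBABACBBABACBACBCBBABCBACBBABACBCBBABCBBABACBBABACBA…BBABACBBABACBACBCBBABCBACBBABACBACBCBBABCBACBCBBABCBBABACB  (len 819)
t=11: ACBCBBABCBACBCBBABCBBABACBCBBABCBBABACBBABACBACBCBBABCBACB…BBABACBBABACBACBCBBABCBACBBABACBACBCBBABCBACBCBBABCBBABACB  (len 1638)
t=12: BABACBACBCBBABCBACBBABACBACBCBBABCBACBCBBABCBBABACBACBCBBA…BBABACBBABACBACBCBBABCBACBBABACBACBCBBABCBACBCBBABCBBABACB  (len 3277)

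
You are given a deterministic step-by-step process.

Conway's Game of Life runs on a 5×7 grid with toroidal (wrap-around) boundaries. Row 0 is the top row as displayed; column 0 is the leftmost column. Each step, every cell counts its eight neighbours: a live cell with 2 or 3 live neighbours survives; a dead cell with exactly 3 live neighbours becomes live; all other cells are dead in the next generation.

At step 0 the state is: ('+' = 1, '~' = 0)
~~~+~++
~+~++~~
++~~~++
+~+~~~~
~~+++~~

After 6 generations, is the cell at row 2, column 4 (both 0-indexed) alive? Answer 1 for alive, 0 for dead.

0

gen 0: ~~~+~++
~+~++~~
++~~~++
+~+~~~~
~~+++~~
gen 1: ~~~~~+~
~+~+~~~
~~~++++
+~+~++~
~++~+++
gen 2: ++~+~++
~~++~~+
++~~~~+
+~+~~~~
+++~~~~
gen 3: ~~~+++~
~~~++~~
~~~+~~+
~~+~~~~
~~~+~~~
gen 4: ~~+~~+~
~~+~~~~
~~+++~~
~~++~~~
~~++~~~
gen 5: ~++~~~~
~++~+~~
~+~~+~~
~+~~~~~
~+~~+~~
gen 6: +~~~~~~
+~~~~~~
++~+~~~
+++~~~~
++~~~~~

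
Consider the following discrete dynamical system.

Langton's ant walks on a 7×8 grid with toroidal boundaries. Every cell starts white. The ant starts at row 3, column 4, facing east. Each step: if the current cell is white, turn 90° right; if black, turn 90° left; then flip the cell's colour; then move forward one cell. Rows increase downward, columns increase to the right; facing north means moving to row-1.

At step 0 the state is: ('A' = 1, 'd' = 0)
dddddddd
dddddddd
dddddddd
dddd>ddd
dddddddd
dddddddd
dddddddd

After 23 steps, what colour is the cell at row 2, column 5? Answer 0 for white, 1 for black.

0) dddddddd
dddddddd
dddddddd
dddd>ddd
dddddddd
dddddddd
dddddddd
1) dddddddd
dddddddd
dddddddd
ddddAddd
ddddvddd
dddddddd
dddddddd
2) dddddddd
dddddddd
dddddddd
ddddAddd
ddd<Addd
dddddddd
dddddddd
3) dddddddd
dddddddd
dddddddd
ddd^Addd
dddAAddd
dddddddd
dddddddd
4) dddddddd
dddddddd
dddddddd
dddA>ddd
dddAAddd
dddddddd
dddddddd
5) dddddddd
dddddddd
dddd^ddd
dddAdddd
dddAAddd
dddddddd
dddddddd
6) dddddddd
dddddddd
ddddA>dd
dddAdddd
dddAAddd
dddddddd
dddddddd
7) dddddddd
dddddddd
ddddAAdd
dddAdvdd
dddAAddd
dddddddd
dddddddd
8) dddddddd
dddddddd
ddddAAdd
dddA<Add
dddAAddd
dddddddd
dddddddd
9) dddddddd
dddddddd
dddd^Add
dddAAAdd
dddAAddd
dddddddd
dddddddd
10) dddddddd
dddddddd
ddd<dAdd
dddAAAdd
dddAAddd
dddddddd
dddddddd
11) dddddddd
ddd^dddd
dddAdAdd
dddAAAdd
dddAAddd
dddddddd
dddddddd
12) dddddddd
dddA>ddd
dddAdAdd
dddAAAdd
dddAAddd
dddddddd
dddddddd
13) dddddddd
dddAAddd
dddAvAdd
dddAAAdd
dddAAddd
dddddddd
dddddddd
14) dddddddd
dddAAddd
ddd<AAdd
dddAAAdd
dddAAddd
dddddddd
dddddddd
15) dddddddd
dddAAddd
ddddAAdd
dddvAAdd
dddAAddd
dddddddd
dddddddd
16) dddddddd
dddAAddd
ddddAAdd
dddd>Add
dddAAddd
dddddddd
dddddddd
17) dddddddd
dddAAddd
dddd^Add
dddddAdd
dddAAddd
dddddddd
dddddddd
18) dddddddd
dddAAddd
ddd<dAdd
dddddAdd
dddAAddd
dddddddd
dddddddd
19) dddddddd
ddd^Addd
dddAdAdd
dddddAdd
dddAAddd
dddddddd
dddddddd
20) dddddddd
dd<dAddd
dddAdAdd
dddddAdd
dddAAddd
dddddddd
dddddddd
21) dd^ddddd
ddAdAddd
dddAdAdd
dddddAdd
dddAAddd
dddddddd
dddddddd
22) ddA>dddd
ddAdAddd
dddAdAdd
dddddAdd
dddAAddd
dddddddd
dddddddd
23) ddAAdddd
ddAvAddd
dddAdAdd
dddddAdd
dddAAddd
dddddddd
dddddddd

1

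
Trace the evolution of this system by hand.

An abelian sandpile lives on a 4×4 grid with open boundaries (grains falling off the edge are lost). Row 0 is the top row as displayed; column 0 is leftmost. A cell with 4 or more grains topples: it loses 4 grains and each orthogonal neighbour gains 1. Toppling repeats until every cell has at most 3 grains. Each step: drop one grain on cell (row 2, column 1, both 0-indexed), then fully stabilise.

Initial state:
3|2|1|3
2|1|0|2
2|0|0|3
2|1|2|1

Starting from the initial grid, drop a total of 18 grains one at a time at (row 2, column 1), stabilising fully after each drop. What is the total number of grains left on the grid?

27

0) 3|2|1|3
2|1|0|2
2|0|0|3
2|1|2|1
1) 3|2|1|3
2|1|0|2
2|1|0|3
2|1|2|1
2) 3|2|1|3
2|1|0|2
2|2|0|3
2|1|2|1
3) 3|2|1|3
2|1|0|2
2|3|0|3
2|1|2|1
4) 3|2|1|3
2|2|0|2
3|0|1|3
2|2|2|1
5) 3|2|1|3
2|2|0|2
3|1|1|3
2|2|2|1
6) 3|2|1|3
2|2|0|2
3|2|1|3
2|2|2|1
7) 3|2|1|3
2|2|0|2
3|3|1|3
2|2|2|1
8) 3|2|1|3
3|3|0|2
0|1|2|3
3|3|2|1
9) 3|2|1|3
3|3|0|2
0|2|2|3
3|3|2|1
10) 3|2|1|3
3|3|0|2
0|3|2|3
3|3|2|1
11) 1|0|2|3
1|2|1|2
3|2|3|3
0|1|3|1
12) 1|0|2|3
1|2|1|2
3|3|3|3
0|1|3|1
13) 1|0|2|3
2|3|2|3
0|2|2|0
1|3|0|3
14) 1|0|2|3
2|3|2|3
0|3|2|0
1|3|0|3
15) 1|1|2|3
3|0|3|3
1|2|3|0
2|0|1|3
16) 1|1|2|3
3|0|3|3
1|3|3|0
2|0|1|3
17) 1|2|0|1
3|2|2|1
2|1|1|2
2|1|2|3
18) 1|2|0|1
3|2|2|1
2|2|1|2
2|1|2|3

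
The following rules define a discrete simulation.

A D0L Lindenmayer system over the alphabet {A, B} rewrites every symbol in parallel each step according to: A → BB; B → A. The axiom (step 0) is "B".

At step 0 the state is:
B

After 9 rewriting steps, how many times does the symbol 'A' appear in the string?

16

0) B
1) A
2) BB
3) AA
4) BBBB
5) AAAA
6) BBBBBBBB
7) AAAAAAAA
8) BBBBBBBBBBBBBBBB
9) AAAAAAAAAAAAAAAA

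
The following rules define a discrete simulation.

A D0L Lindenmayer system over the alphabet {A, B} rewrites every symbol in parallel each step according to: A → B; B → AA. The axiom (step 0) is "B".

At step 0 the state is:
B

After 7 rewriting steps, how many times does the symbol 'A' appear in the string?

16

step 0: B
step 1: AA
step 2: BB
step 3: AAAA
step 4: BBBB
step 5: AAAAAAAA
step 6: BBBBBBBB
step 7: AAAAAAAAAAAAAAAA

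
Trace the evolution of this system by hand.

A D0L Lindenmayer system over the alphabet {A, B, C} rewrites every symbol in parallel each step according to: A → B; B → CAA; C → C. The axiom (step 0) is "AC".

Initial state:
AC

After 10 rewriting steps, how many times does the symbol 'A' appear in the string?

32

0) AC
1) BC
2) CAAC
3) CBBC
4) CCAACAAC
5) CCBBCBBC
6) CCCAACAACCAACAAC
7) CCCBBCBBCCBBCBBC
8) CCCCAACAACCAACAACCCAACAACCAACAAC
9) CCCCBBCBBCCBBCBBCCCBBCBBCCBBCBBC
10) CCCCCAACAACCAACAACCCAACAACCAACAACCCCAACAACCAACAACCCAACAACCAACAAC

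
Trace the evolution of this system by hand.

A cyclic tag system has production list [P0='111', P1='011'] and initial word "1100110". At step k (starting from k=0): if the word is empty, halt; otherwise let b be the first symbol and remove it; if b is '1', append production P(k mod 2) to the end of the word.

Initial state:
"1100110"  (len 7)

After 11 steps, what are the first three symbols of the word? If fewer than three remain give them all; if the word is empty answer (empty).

[0] "1100110"  (len 7)
[1] "100110111"  (len 9)
[2] "00110111011"  (len 11)
[3] "0110111011"  (len 10)
[4] "110111011"  (len 9)
[5] "10111011111"  (len 11)
[6] "0111011111011"  (len 13)
[7] "111011111011"  (len 12)
[8] "11011111011011"  (len 14)
[9] "1011111011011111"  (len 16)
[10] "011111011011111011"  (len 18)
[11] "11111011011111011"  (len 17)

111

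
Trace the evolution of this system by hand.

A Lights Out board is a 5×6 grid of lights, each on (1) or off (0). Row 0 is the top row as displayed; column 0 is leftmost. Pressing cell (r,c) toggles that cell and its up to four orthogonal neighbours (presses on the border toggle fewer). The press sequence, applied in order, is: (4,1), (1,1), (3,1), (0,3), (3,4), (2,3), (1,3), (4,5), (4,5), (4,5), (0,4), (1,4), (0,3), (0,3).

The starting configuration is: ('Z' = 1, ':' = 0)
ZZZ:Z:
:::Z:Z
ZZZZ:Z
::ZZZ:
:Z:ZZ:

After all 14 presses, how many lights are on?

0) ZZZ:Z:
:::Z:Z
ZZZZ:Z
::ZZZ:
:Z:ZZ:
1) ZZZ:Z:
:::Z:Z
ZZZZ:Z
:ZZZZ:
Z:ZZZ:
2) Z:Z:Z:
ZZZZ:Z
Z:ZZ:Z
:ZZZZ:
Z:ZZZ:
3) Z:Z:Z:
ZZZZ:Z
ZZZZ:Z
Z::ZZ:
ZZZZZ:
4) Z::Z::
ZZZ::Z
ZZZZ:Z
Z::ZZ:
ZZZZZ:
5) Z::Z::
ZZZ::Z
ZZZZZZ
Z::::Z
ZZZZ::
6) Z::Z::
ZZZZ:Z
ZZ:::Z
Z::Z:Z
ZZZZ::
7) Z:::::
ZZ::ZZ
ZZ:Z:Z
Z::Z:Z
ZZZZ::
8) Z:::::
ZZ::ZZ
ZZ:Z:Z
Z::Z::
ZZZZZZ
9) Z:::::
ZZ::ZZ
ZZ:Z:Z
Z::Z:Z
ZZZZ::
10) Z:::::
ZZ::ZZ
ZZ:Z:Z
Z::Z::
ZZZZZZ
11) Z::ZZZ
ZZ:::Z
ZZ:Z:Z
Z::Z::
ZZZZZZ
12) Z::Z:Z
ZZ:ZZ:
ZZ:ZZZ
Z::Z::
ZZZZZZ
13) Z:Z:ZZ
ZZ::Z:
ZZ:ZZZ
Z::Z::
ZZZZZZ
14) Z::Z:Z
ZZ:ZZ:
ZZ:ZZZ
Z::Z::
ZZZZZZ

20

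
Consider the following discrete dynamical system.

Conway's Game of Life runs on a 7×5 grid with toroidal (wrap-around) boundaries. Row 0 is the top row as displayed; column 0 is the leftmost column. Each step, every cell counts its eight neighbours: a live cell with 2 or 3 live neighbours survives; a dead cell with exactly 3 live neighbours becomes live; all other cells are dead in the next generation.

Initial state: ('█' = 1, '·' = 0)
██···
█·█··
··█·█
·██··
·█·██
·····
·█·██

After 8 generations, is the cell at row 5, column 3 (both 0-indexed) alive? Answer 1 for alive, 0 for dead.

k=0  ██···
█·█··
··█·█
·██··
·█·██
·····
·█·██
k=1  ···█·
█·███
█·█··
·█··█
██·█·
·····
·██·█
k=2  ·····
█·█··
··█··
···██
███·█
···██
··██·
k=3  ·███·
·█···
·██·█
····█
·██··
·····
··███
k=4  ██··█
·····
·███·
·····
·····
·█···
·█··█
k=5  ·█··█
···██
··█··
··█··
·····
█····
·██·█
k=6  ·█··█
█·███
··█··
·····
·····
██···
·████
k=7  ·····
█·█·█
·██·█
·····
·····
██·██
···██
k=8  █····
█·█·█
·██·█
·····
█···█
█·██·
··██·

1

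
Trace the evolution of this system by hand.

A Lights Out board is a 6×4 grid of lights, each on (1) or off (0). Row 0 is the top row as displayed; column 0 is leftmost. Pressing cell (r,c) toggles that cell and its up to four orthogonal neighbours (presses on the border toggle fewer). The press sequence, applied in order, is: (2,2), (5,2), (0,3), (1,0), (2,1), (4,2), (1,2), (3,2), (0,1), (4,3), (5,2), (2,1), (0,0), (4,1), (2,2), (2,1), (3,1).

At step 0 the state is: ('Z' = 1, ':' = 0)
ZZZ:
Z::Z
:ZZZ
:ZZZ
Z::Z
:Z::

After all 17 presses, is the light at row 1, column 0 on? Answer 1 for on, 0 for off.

0) ZZZ:
Z::Z
:ZZZ
:ZZZ
Z::Z
:Z::
1) ZZZ:
Z:ZZ
::::
:Z:Z
Z::Z
:Z::
2) ZZZ:
Z:ZZ
::::
:Z:Z
Z:ZZ
::ZZ
3) ZZ:Z
Z:Z:
::::
:Z:Z
Z:ZZ
::ZZ
4) :Z:Z
:ZZ:
Z:::
:Z:Z
Z:ZZ
::ZZ
5) :Z:Z
::Z:
:ZZ:
:::Z
Z:ZZ
::ZZ
6) :Z:Z
::Z:
:ZZ:
::ZZ
ZZ::
:::Z
7) :ZZZ
:Z:Z
:Z::
::ZZ
ZZ::
:::Z
8) :ZZZ
:Z:Z
:ZZ:
:Z::
ZZZ:
:::Z
9) Z::Z
:::Z
:ZZ:
:Z::
ZZZ:
:::Z
10) Z::Z
:::Z
:ZZ:
:Z:Z
ZZ:Z
::::
11) Z::Z
:::Z
:ZZ:
:Z:Z
ZZZZ
:ZZZ
12) Z::Z
:Z:Z
Z:::
:::Z
ZZZZ
:ZZZ
13) :Z:Z
ZZ:Z
Z:::
:::Z
ZZZZ
:ZZZ
14) :Z:Z
ZZ:Z
Z:::
:Z:Z
:::Z
::ZZ
15) :Z:Z
ZZZZ
ZZZZ
:ZZZ
:::Z
::ZZ
16) :Z:Z
Z:ZZ
:::Z
::ZZ
:::Z
::ZZ
17) :Z:Z
Z:ZZ
:Z:Z
ZZ:Z
:Z:Z
::ZZ

1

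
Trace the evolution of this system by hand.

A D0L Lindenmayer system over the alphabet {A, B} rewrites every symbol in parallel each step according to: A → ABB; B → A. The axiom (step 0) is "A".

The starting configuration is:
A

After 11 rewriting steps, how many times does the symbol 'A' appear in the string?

1365

gen 0: A
gen 1: ABB
gen 2: ABBAA
gen 3: ABBAAABBABB
gen 4: ABBAAABBABBABBAAABBAA
gen 5: ABBAAABBABBABBAAABBAAABBAAABBABBABBAAABBABB
gen 6: ABBAAABBABBABBAAABBAAABBAAABBABBABBAAABBABBABBAAABBABBABBAAABBAAABBAAABBABBABBAAABBAA
gen 7: ABBAAABBABBABBAAABBAAABBAAABBABBABBAAABBABBABBAAABBABBABBA…BABBABBAAABBABBABBAAABBABBABBAAABBAAABBAAABBABBABBAAABBABB  (len 171)
gen 8: ABBAAABBABBABBAAABBAAABBAAABBABBABBAAABBABBABBAAABBABBABBA…BBABBABBAAABBABBABBAAABBABBABBAAABBAAABBAAABBABBABBAAABBAA  (len 341)
gen 9: ABBAAABBABBABBAAABBAAABBAAABBABBABBAAABBABBABBAAABBABBABBA…BABBABBAAABBABBABBAAABBABBABBAAABBAAABBAAABBABBABBAAABBABB  (len 683)
gen 10: ABBAAABBABBABBAAABBAAABBAAABBABBABBAAABBABBABBAAABBABBABBA…BBABBABBAAABBABBABBAAABBABBABBAAABBAAABBAAABBABBABBAAABBAA  (len 1365)
gen 11: ABBAAABBABBABBAAABBAAABBAAABBABBABBAAABBABBABBAAABBABBABBA…BABBABBAAABBABBABBAAABBABBABBAAABBAAABBAAABBABBABBAAABBABB  (len 2731)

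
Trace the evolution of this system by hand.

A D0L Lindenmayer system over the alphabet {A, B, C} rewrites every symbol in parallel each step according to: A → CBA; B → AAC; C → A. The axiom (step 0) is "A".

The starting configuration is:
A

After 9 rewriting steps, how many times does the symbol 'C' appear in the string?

k=0  A
k=1  CBA
k=2  AAACCBA
k=3  CBACBACBAAAAACCBA
k=4  AAACCBAAAACCBAAAACCBACBACBACBACBAAAAACCBA
k=5  CBACBACBAAAAACCBACBACBACBAAAAACCBACBACBACBAAAAACCBAAAACCBAAAACCBAAAACCBAAAACCBACBACBACBACBAAAAACCBA
k=6  AAACCBAAAACCBAAAACCBACBACBACBACBAAAAACCBAAAACCBAAAACCBAAAA…BAAAAACCBAAAACCBAAAACCBAAAACCBAAAACCBACBACBACBACBAAAAACCBA  (len 239)
k=7  CBACBACBAAAAACCBACBACBACBAAAAACCBACBACBACBAAAAACCBAAAACCBA…BAAAAACCBAAAACCBAAAACCBAAAACCBAAAACCBACBACBACBACBAAAAACCBA  (len 577)
k=8  AAACCBAAAACCBAAAACCBACBACBACBACBAAAAACCBAAAACCBAAAACCBAAAA…BAAAAACCBAAAACCBAAAACCBAAAACCBAAAACCBACBACBACBACBAAAAACCBA  (len 1393)
k=9  CBACBACBAAAAACCBACBACBACBAAAAACCBACBACBACBAAAAACCBAAAACCBA…BAAAAACCBAAAACCBAAAACCBAAAACCBAAAACCBACBACBACBACBAAAAACCBA  (len 3363)

985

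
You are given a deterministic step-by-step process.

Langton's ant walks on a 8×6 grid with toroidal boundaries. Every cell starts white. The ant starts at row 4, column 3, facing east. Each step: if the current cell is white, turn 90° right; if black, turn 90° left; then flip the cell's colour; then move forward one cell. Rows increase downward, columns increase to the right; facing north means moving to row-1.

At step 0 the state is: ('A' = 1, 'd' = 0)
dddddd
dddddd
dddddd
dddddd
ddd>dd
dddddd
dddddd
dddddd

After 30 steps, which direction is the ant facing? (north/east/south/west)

gen 0: dddddd
dddddd
dddddd
dddddd
ddd>dd
dddddd
dddddd
dddddd
gen 1: dddddd
dddddd
dddddd
dddddd
dddAdd
dddvdd
dddddd
dddddd
gen 2: dddddd
dddddd
dddddd
dddddd
dddAdd
dd<Add
dddddd
dddddd
gen 3: dddddd
dddddd
dddddd
dddddd
dd^Add
ddAAdd
dddddd
dddddd
gen 4: dddddd
dddddd
dddddd
dddddd
ddA>dd
ddAAdd
dddddd
dddddd
gen 5: dddddd
dddddd
dddddd
ddd^dd
ddAddd
ddAAdd
dddddd
dddddd
gen 6: dddddd
dddddd
dddddd
dddA>d
ddAddd
ddAAdd
dddddd
dddddd
gen 7: dddddd
dddddd
dddddd
dddAAd
ddAdvd
ddAAdd
dddddd
dddddd
gen 8: dddddd
dddddd
dddddd
dddAAd
ddA<Ad
ddAAdd
dddddd
dddddd
gen 9: dddddd
dddddd
dddddd
ddd^Ad
ddAAAd
ddAAdd
dddddd
dddddd
gen 10: dddddd
dddddd
dddddd
dd<dAd
ddAAAd
ddAAdd
dddddd
dddddd
gen 11: dddddd
dddddd
dd^ddd
ddAdAd
ddAAAd
ddAAdd
dddddd
dddddd
gen 12: dddddd
dddddd
ddA>dd
ddAdAd
ddAAAd
ddAAdd
dddddd
dddddd
gen 13: dddddd
dddddd
ddAAdd
ddAvAd
ddAAAd
ddAAdd
dddddd
dddddd
gen 14: dddddd
dddddd
ddAAdd
dd<AAd
ddAAAd
ddAAdd
dddddd
dddddd
gen 15: dddddd
dddddd
ddAAdd
dddAAd
ddvAAd
ddAAdd
dddddd
dddddd
gen 16: dddddd
dddddd
ddAAdd
dddAAd
ddd>Ad
ddAAdd
dddddd
dddddd
gen 17: dddddd
dddddd
ddAAdd
ddd^Ad
ddddAd
ddAAdd
dddddd
dddddd
gen 18: dddddd
dddddd
ddAAdd
dd<dAd
ddddAd
ddAAdd
dddddd
dddddd
gen 19: dddddd
dddddd
dd^Add
ddAdAd
ddddAd
ddAAdd
dddddd
dddddd
gen 20: dddddd
dddddd
d<dAdd
ddAdAd
ddddAd
ddAAdd
dddddd
dddddd
gen 21: dddddd
d^dddd
dAdAdd
ddAdAd
ddddAd
ddAAdd
dddddd
dddddd
gen 22: dddddd
dA>ddd
dAdAdd
ddAdAd
ddddAd
ddAAdd
dddddd
dddddd
gen 23: dddddd
dAAddd
dAvAdd
ddAdAd
ddddAd
ddAAdd
dddddd
dddddd
gen 24: dddddd
dAAddd
d<AAdd
ddAdAd
ddddAd
ddAAdd
dddddd
dddddd
gen 25: dddddd
dAAddd
ddAAdd
dvAdAd
ddddAd
ddAAdd
dddddd
dddddd
gen 26: dddddd
dAAddd
ddAAdd
<AAdAd
ddddAd
ddAAdd
dddddd
dddddd
gen 27: dddddd
dAAddd
^dAAdd
AAAdAd
ddddAd
ddAAdd
dddddd
dddddd
gen 28: dddddd
dAAddd
A>AAdd
AAAdAd
ddddAd
ddAAdd
dddddd
dddddd
gen 29: dddddd
dAAddd
AAAAdd
AvAdAd
ddddAd
ddAAdd
dddddd
dddddd
gen 30: dddddd
dAAddd
AAAAdd
Ad>dAd
ddddAd
ddAAdd
dddddd
dddddd

east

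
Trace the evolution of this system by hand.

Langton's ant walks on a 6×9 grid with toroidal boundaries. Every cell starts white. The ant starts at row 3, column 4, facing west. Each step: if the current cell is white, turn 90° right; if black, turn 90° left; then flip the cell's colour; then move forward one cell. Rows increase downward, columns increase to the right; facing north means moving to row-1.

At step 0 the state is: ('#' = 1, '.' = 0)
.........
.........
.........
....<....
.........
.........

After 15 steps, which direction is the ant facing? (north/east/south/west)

step 0: .........
.........
.........
....<....
.........
.........
step 1: .........
.........
....^....
....#....
.........
.........
step 2: .........
.........
....#>...
....#....
.........
.........
step 3: .........
.........
....##...
....#v...
.........
.........
step 4: .........
.........
....##...
....<#...
.........
.........
step 5: .........
.........
....##...
.....#...
....v....
.........
step 6: .........
.........
....##...
.....#...
...<#....
.........
step 7: .........
.........
....##...
...^.#...
...##....
.........
step 8: .........
.........
....##...
...#>#...
...##....
.........
step 9: .........
.........
....##...
...###...
...#v....
.........
step 10: .........
.........
....##...
...###...
...#.>...
.........
step 11: .........
.........
....##...
...###...
...#.#...
.....v...
step 12: .........
.........
....##...
...###...
...#.#...
....<#...
step 13: .........
.........
....##...
...###...
...#^#...
....##...
step 14: .........
.........
....##...
...###...
...##>...
....##...
step 15: .........
.........
....##...
...##^...
...##....
....##...

north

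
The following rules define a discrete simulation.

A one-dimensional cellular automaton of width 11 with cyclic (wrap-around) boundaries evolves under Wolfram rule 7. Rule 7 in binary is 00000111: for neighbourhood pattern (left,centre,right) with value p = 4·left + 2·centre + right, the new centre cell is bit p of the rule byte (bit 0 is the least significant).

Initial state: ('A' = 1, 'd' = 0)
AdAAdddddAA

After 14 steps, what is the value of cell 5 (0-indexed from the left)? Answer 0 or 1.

step 0: AdAAdddddAA
step 1: dddddAAAAdd
step 2: AAAAAdddddA
step 3: ddddddAAAAd
step 4: AAAAAAddddd
step 5: dddddddAAAA
step 6: dAAAAAAdddd
step 7: AdddddddAAA
step 8: ddAAAAAAddd
step 9: AAdddddddAA
step 10: dddAAAAAAdd
step 11: AAAdddddddA
step 12: ddddAAAAAAd
step 13: AAAAddddddd
step 14: dddddAAAAAA

1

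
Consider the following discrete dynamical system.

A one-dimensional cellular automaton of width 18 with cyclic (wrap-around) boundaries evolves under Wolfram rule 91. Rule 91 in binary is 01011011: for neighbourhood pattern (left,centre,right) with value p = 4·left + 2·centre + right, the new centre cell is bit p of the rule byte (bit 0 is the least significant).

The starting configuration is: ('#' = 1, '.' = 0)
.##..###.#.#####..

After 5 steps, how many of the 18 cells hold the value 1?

12

gen 0: .##..###.#.#####..
gen 1: ######.#...#...###
gen 2: .....#..###.####..
gen 3: #####.###.#.#..###
gen 4: ....#.#.#....###..
gen 5: ####.....#####.###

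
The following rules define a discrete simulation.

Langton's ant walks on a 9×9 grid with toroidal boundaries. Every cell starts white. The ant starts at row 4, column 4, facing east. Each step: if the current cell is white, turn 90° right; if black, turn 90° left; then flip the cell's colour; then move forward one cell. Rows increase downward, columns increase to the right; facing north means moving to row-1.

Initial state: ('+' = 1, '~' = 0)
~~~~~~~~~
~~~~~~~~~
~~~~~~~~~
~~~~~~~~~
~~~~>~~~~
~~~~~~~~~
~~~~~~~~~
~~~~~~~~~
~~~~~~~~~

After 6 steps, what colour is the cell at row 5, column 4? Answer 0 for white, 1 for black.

k=0  ~~~~~~~~~
~~~~~~~~~
~~~~~~~~~
~~~~~~~~~
~~~~>~~~~
~~~~~~~~~
~~~~~~~~~
~~~~~~~~~
~~~~~~~~~
k=1  ~~~~~~~~~
~~~~~~~~~
~~~~~~~~~
~~~~~~~~~
~~~~+~~~~
~~~~v~~~~
~~~~~~~~~
~~~~~~~~~
~~~~~~~~~
k=2  ~~~~~~~~~
~~~~~~~~~
~~~~~~~~~
~~~~~~~~~
~~~~+~~~~
~~~<+~~~~
~~~~~~~~~
~~~~~~~~~
~~~~~~~~~
k=3  ~~~~~~~~~
~~~~~~~~~
~~~~~~~~~
~~~~~~~~~
~~~^+~~~~
~~~++~~~~
~~~~~~~~~
~~~~~~~~~
~~~~~~~~~
k=4  ~~~~~~~~~
~~~~~~~~~
~~~~~~~~~
~~~~~~~~~
~~~+>~~~~
~~~++~~~~
~~~~~~~~~
~~~~~~~~~
~~~~~~~~~
k=5  ~~~~~~~~~
~~~~~~~~~
~~~~~~~~~
~~~~^~~~~
~~~+~~~~~
~~~++~~~~
~~~~~~~~~
~~~~~~~~~
~~~~~~~~~
k=6  ~~~~~~~~~
~~~~~~~~~
~~~~~~~~~
~~~~+>~~~
~~~+~~~~~
~~~++~~~~
~~~~~~~~~
~~~~~~~~~
~~~~~~~~~

1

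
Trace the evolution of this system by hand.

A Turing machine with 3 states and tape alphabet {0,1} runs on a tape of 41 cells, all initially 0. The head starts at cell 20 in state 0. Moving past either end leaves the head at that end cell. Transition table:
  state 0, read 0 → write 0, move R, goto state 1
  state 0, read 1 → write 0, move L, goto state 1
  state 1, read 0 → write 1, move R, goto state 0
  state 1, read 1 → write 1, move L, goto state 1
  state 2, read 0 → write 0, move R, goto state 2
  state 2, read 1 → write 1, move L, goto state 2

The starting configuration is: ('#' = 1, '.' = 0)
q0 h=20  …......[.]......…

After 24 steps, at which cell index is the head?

t=0: q0 h=20  …......[.]......…
t=1: q1 h=21  …......[.]......…
t=2: q0 h=22  ….....#[.]......…
t=3: q1 h=23  …....#.[.]......…
t=4: q0 h=24  …...#.#[.]......…
t=5: q1 h=25  …..#.#.[.]......…
t=6: q0 h=26  ….#.#.#[.]......…
t=7: q1 h=27  …#.#.#.[.]......…
t=8: q0 h=28  ….#.#.#[.]......…
t=9: q1 h=29  …#.#.#.[.]......…
t=10: q0 h=30  ….#.#.#[.]......…
t=11: q1 h=31  …#.#.#.[.]......…
t=12: q0 h=32  ….#.#.#[.]......…
t=13: q1 h=33  …#.#.#.[.]......…
t=14: q0 h=34  ….#.#.#[.]......|
t=15: q1 h=35  …#.#.#.[.].....|
t=16: q0 h=36  ….#.#.#[.]....|
t=17: q1 h=37  …#.#.#.[.]...|
t=18: q0 h=38  ….#.#.#[.]..|
t=19: q1 h=39  …#.#.#.[.].|
t=20: q0 h=40  ….#.#.#[.]|
t=21: q1 h=40  ….#.#.#[.]|
t=22: q0 h=40  ….#.#.#[#]|
t=23: q1 h=39  …#.#.#.[#].|
t=24: q1 h=38  ….#.#.#[.]#.|

38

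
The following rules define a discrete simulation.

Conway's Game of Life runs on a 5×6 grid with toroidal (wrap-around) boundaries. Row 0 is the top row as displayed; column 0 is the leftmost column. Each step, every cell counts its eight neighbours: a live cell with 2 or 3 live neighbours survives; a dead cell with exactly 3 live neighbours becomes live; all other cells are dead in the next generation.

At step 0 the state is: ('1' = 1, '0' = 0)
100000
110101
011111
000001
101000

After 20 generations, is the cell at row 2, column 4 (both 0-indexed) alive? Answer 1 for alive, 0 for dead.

1

t=0: 100000
110101
011111
000001
101000
t=1: 001000
000100
010100
000001
110001
t=2: 111000
000100
001010
011011
110001
t=3: 001001
000100
011011
001010
000110
t=4: 001000
110101
011011
011000
001011
t=5: 001000
000101
000011
000000
001000
t=6: 001100
000101
000011
000000
000000
t=7: 001110
001101
000011
000000
000000
t=8: 001010
001001
000111
000000
000100
t=9: 001010
001001
000111
000100
000100
t=10: 001010
001001
001101
001100
001110
t=11: 011011
011001
010000
010000
010010
t=12: 000011
000111
010000
111000
010111
t=13: 001000
100101
010111
000111
010100
t=14: 111110
110101
000000
000001
000100
t=15: 000000
000101
000011
000000
110101
t=16: 001001
000001
000011
000000
100000
t=17: 100001
100001
000011
000001
000000
t=18: 100001
000000
000010
000011
100001
t=19: 100001
000001
000011
100010
000000
t=20: 100001
000000
100010
000010
100000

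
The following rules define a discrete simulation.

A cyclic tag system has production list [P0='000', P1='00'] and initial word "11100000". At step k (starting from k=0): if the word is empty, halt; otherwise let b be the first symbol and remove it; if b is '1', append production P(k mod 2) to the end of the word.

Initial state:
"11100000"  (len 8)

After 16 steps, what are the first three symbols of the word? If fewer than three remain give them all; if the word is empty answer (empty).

t=0: "11100000"  (len 8)
t=1: "1100000000"  (len 10)
t=2: "10000000000"  (len 11)
t=3: "0000000000000"  (len 13)
t=4: "000000000000"  (len 12)
t=5: "00000000000"  (len 11)
t=6: "0000000000"  (len 10)
t=7: "000000000"  (len 9)
t=8: "00000000"  (len 8)
t=9: "0000000"  (len 7)
t=10: "000000"  (len 6)
t=11: "00000"  (len 5)
t=12: "0000"  (len 4)
t=13: "000"  (len 3)
t=14: "00"  (len 2)
t=15: "0"  (len 1)
t=16: (halted — word empty)

(empty)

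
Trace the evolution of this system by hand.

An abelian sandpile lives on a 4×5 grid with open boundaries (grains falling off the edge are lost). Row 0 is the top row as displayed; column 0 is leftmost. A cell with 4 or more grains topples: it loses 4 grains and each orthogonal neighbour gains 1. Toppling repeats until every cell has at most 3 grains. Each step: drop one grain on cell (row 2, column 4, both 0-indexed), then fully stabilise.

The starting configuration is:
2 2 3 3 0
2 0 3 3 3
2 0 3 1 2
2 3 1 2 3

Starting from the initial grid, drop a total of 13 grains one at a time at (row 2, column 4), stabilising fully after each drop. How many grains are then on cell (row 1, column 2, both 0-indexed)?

step 0: 2 2 3 3 0
2 0 3 3 3
2 0 3 1 2
2 3 1 2 3
step 1: 2 2 3 3 0
2 0 3 3 3
2 0 3 1 3
2 3 1 2 3
step 2: 2 3 1 1 2
2 1 2 3 1
2 1 1 1 3
2 3 3 0 1
step 3: 2 3 1 1 2
2 1 2 3 2
2 1 1 2 0
2 3 3 0 2
step 4: 2 3 1 1 2
2 1 2 3 2
2 1 1 2 1
2 3 3 0 2
step 5: 2 3 1 1 2
2 1 2 3 2
2 1 1 2 2
2 3 3 0 2
step 6: 2 3 1 1 2
2 1 2 3 2
2 1 1 2 3
2 3 3 0 2
step 7: 2 3 1 1 2
2 1 2 3 3
2 1 1 3 0
2 3 3 0 3
step 8: 2 3 1 1 2
2 1 2 3 3
2 1 1 3 1
2 3 3 0 3
step 9: 2 3 1 1 2
2 1 2 3 3
2 1 1 3 2
2 3 3 0 3
step 10: 2 3 1 1 2
2 1 2 3 3
2 1 1 3 3
2 3 3 0 3
step 11: 2 3 1 2 3
2 1 3 1 1
2 1 2 1 3
2 3 3 2 0
step 12: 2 3 1 2 3
2 1 3 1 2
2 1 2 2 0
2 3 3 2 1
step 13: 2 3 1 2 3
2 1 3 1 2
2 1 2 2 1
2 3 3 2 1

3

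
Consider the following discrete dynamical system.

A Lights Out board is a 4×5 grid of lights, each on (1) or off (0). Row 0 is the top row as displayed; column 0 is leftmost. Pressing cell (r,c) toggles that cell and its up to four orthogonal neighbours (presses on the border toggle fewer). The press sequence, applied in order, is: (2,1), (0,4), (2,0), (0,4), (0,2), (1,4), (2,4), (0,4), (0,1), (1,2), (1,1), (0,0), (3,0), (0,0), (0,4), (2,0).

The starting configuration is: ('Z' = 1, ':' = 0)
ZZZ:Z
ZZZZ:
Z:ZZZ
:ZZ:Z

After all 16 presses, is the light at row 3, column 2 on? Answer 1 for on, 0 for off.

gen 0: ZZZ:Z
ZZZZ:
Z:ZZZ
:ZZ:Z
gen 1: ZZZ:Z
Z:ZZ:
:Z:ZZ
::Z:Z
gen 2: ZZZZ:
Z:ZZZ
:Z:ZZ
::Z:Z
gen 3: ZZZZ:
::ZZZ
Z::ZZ
Z:Z:Z
gen 4: ZZZ:Z
::ZZ:
Z::ZZ
Z:Z:Z
gen 5: Z::ZZ
:::Z:
Z::ZZ
Z:Z:Z
gen 6: Z::Z:
::::Z
Z::Z:
Z:Z:Z
gen 7: Z::Z:
:::::
Z:::Z
Z:Z::
gen 8: Z:::Z
::::Z
Z:::Z
Z:Z::
gen 9: :ZZ:Z
:Z::Z
Z:::Z
Z:Z::
gen 10: :Z::Z
::ZZZ
Z:Z:Z
Z:Z::
gen 11: ::::Z
ZZ:ZZ
ZZZ:Z
Z:Z::
gen 12: ZZ::Z
:Z:ZZ
ZZZ:Z
Z:Z::
gen 13: ZZ::Z
:Z:ZZ
:ZZ:Z
:ZZ::
gen 14: ::::Z
ZZ:ZZ
:ZZ:Z
:ZZ::
gen 15: :::Z:
ZZ:Z:
:ZZ:Z
:ZZ::
gen 16: :::Z:
:Z:Z:
Z:Z:Z
ZZZ::

1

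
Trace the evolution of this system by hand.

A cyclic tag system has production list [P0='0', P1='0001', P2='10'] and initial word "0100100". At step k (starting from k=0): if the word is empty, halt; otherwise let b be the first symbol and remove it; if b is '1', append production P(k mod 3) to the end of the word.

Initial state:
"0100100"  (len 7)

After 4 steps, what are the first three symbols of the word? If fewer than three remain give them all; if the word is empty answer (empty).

[0] "0100100"  (len 7)
[1] "100100"  (len 6)
[2] "001000001"  (len 9)
[3] "01000001"  (len 8)
[4] "1000001"  (len 7)

100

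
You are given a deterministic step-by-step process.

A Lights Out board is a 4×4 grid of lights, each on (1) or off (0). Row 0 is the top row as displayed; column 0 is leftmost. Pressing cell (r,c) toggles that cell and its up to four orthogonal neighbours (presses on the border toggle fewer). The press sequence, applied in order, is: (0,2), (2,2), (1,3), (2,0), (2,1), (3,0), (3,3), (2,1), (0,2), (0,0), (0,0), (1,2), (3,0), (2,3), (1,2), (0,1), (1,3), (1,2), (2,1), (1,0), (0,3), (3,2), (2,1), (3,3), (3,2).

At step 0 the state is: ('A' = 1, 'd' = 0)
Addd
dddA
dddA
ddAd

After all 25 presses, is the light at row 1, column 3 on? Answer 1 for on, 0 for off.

0

gen 0: Addd
dddA
dddA
ddAd
gen 1: AAAA
ddAA
dddA
ddAd
gen 2: AAAA
dddA
dAAd
dddd
gen 3: AAAd
ddAd
dAAA
dddd
gen 4: AAAd
AdAd
AdAA
Addd
gen 5: AAAd
AAAd
dAdA
AAdd
gen 6: AAAd
AAAd
AAdA
dddd
gen 7: AAAd
AAAd
AAdd
ddAA
gen 8: AAAd
AdAd
ddAd
dAAA
gen 9: AddA
Addd
ddAd
dAAA
gen 10: dAdA
dddd
ddAd
dAAA
gen 11: AddA
Addd
ddAd
dAAA
gen 12: AdAA
AAAA
dddd
dAAA
gen 13: AdAA
AAAA
Addd
AdAA
gen 14: AdAA
AAAd
AdAA
AdAd
gen 15: AddA
AddA
AddA
AdAd
gen 16: dAAA
AAdA
AddA
AdAd
gen 17: dAAd
AAAd
Addd
AdAd
gen 18: dAdd
AddA
AdAd
AdAd
gen 19: dAdd
AAdA
dAdd
AAAd
gen 20: AAdd
dddA
AAdd
AAAd
gen 21: AAAA
dddd
AAdd
AAAd
gen 22: AAAA
dddd
AAAd
AddA
gen 23: AAAA
dAdd
dddd
AAdA
gen 24: AAAA
dAdd
dddA
AAAd
gen 25: AAAA
dAdd
ddAA
AddA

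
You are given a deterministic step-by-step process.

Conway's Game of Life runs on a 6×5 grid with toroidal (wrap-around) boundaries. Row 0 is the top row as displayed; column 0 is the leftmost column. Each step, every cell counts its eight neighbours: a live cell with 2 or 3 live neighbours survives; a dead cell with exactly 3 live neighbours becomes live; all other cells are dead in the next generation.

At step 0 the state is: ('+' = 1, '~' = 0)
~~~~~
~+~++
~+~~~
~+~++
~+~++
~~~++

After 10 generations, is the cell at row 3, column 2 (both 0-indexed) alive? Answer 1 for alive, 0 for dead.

0

t=0: ~~~~~
~+~++
~+~~~
~+~++
~+~++
~~~++
t=1: +~+~~
+~+~~
~+~~~
~+~++
~~~~~
+~+++
t=2: +~+~~
+~+~~
~+~++
+~+~~
~+~~~
+~+++
t=3: +~+~~
+~+~~
~~~++
+~+++
~~~~~
+~+++
t=4: +~+~~
+~+~~
~~~~~
+~+~~
~~~~~
+~+++
t=5: +~+~~
~~~~~
~~~~~
~~~~~
+~+~~
+~+++
t=6: +~+~~
~~~~~
~~~~~
~~~~~
+~+~~
+~+~~
t=7: ~~~~~
~~~~~
~~~~~
~~~~~
~~~~~
+~+++
t=8: ~~~++
~~~~~
~~~~~
~~~~~
~~~++
~~~++
t=9: ~~~++
~~~~~
~~~~~
~~~~~
~~~++
+~+~~
t=10: ~~~++
~~~~~
~~~~~
~~~~~
~~~++
+~+~~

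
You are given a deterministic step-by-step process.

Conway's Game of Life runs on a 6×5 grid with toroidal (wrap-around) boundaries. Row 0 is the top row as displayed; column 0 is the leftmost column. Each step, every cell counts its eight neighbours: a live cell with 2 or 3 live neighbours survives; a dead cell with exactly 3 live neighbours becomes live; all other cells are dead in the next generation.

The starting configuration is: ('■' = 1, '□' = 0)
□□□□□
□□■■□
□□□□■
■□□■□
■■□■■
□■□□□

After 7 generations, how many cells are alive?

19

gen 0: □□□□□
□□■■□
□□□□■
■□□■□
■■□■■
□■□□□
gen 1: □□■□□
□□□■□
□□■□■
□■■■□
□■□■□
□■■□■
gen 2: □■■□□
□□■■□
□■□□■
■■□□■
□□□□■
■■□□□
gen 3: ■□□■□
■□□■□
□■□□■
□■□■■
□□□□■
■■■□□
gen 4: ■□□■□
■■■■□
□■□□□
□□■■■
□□□□■
■■■■□
gen 5: □□□□□
■□□■□
□□□□□
■□■■■
□□□□□
■■■■□
gen 6: ■□□■□
□□□□□
■■■□□
□□□■■
□□□□□
□■■□□
gen 7: □■■□□
■□■□■
■■■■■
■■■■■
□□■■□
□■■□□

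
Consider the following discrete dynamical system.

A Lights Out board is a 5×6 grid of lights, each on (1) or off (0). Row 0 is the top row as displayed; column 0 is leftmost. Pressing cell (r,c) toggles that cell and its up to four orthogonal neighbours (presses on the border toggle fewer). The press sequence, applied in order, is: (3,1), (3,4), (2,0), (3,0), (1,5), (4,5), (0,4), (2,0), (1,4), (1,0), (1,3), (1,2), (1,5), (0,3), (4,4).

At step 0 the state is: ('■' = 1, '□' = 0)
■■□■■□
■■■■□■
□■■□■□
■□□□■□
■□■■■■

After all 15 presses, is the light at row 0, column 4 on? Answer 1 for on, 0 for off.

t=0: ■■□■■□
■■■■□■
□■■□■□
■□□□■□
■□■■■■
t=1: ■■□■■□
■■■■□■
□□■□■□
□■■□■□
■■■■■■
t=2: ■■□■■□
■■■■□■
□□■□□□
□■■■□■
■■■■□■
t=3: ■■□■■□
□■■■□■
■■■□□□
■■■■□■
■■■■□■
t=4: ■■□■■□
□■■■□■
□■■□□□
□□■■□■
□■■■□■
t=5: ■■□■■■
□■■■■□
□■■□□■
□□■■□■
□■■■□■
t=6: ■■□■■■
□■■■■□
□■■□□■
□□■■□□
□■■■■□
t=7: ■■□□□□
□■■■□□
□■■□□■
□□■■□□
□■■■■□
t=8: ■■□□□□
■■■■□□
■□■□□■
■□■■□□
□■■■■□
t=9: ■■□□■□
■■■□■■
■□■□■■
■□■■□□
□■■■■□
t=10: □■□□■□
□□■□■■
□□■□■■
■□■■□□
□■■■■□
t=11: □■□■■□
□□□■□■
□□■■■■
■□■■□□
□■■■■□
t=12: □■■■■□
□■■□□■
□□□■■■
■□■■□□
□■■■■□
t=13: □■■■■■
□■■□■□
□□□■■□
■□■■□□
□■■■■□
t=14: □■□□□■
□■■■■□
□□□■■□
■□■■□□
□■■■■□
t=15: □■□□□■
□■■■■□
□□□■■□
■□■■■□
□■■□□■

0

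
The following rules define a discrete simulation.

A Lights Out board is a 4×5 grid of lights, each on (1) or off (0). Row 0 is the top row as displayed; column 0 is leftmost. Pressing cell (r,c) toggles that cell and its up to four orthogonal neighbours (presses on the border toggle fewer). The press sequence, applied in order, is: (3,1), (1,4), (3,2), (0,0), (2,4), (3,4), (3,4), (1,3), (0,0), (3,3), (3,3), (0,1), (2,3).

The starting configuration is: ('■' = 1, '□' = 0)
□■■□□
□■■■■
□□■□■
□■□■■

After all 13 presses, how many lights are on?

k=0  □■■□□
□■■■■
□□■□■
□■□■■
k=1  □■■□□
□■■■■
□■■□■
■□■■■
k=2  □■■□■
□■■□□
□■■□□
■□■■■
k=3  □■■□■
□■■□□
□■□□□
■■□□■
k=4  ■□■□■
■■■□□
□■□□□
■■□□■
k=5  ■□■□■
■■■□■
□■□■■
■■□□□
k=6  ■□■□■
■■■□■
□■□■□
■■□■■
k=7  ■□■□■
■■■□■
□■□■■
■■□□□
k=8  ■□■■■
■■□■□
□■□□■
■■□□□
k=9  □■■■■
□■□■□
□■□□■
■■□□□
k=10  □■■■■
□■□■□
□■□■■
■■■■■
k=11  □■■■■
□■□■□
□■□□■
■■□□□
k=12  ■□□■■
□□□■□
□■□□■
■■□□□
k=13  ■□□■■
□□□□□
□■■■□
■■□■□

9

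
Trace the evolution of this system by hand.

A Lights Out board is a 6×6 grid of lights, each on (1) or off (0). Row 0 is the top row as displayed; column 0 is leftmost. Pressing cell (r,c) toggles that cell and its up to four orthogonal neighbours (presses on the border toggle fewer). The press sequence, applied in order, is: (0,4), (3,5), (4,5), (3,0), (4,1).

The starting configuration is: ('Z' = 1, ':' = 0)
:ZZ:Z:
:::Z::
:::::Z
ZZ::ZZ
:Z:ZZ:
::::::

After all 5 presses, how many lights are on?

13

gen 0: :ZZ:Z:
:::Z::
:::::Z
ZZ::ZZ
:Z:ZZ:
::::::
gen 1: :ZZZ:Z
:::ZZ:
:::::Z
ZZ::ZZ
:Z:ZZ:
::::::
gen 2: :ZZZ:Z
:::ZZ:
::::::
ZZ::::
:Z:ZZZ
::::::
gen 3: :ZZZ:Z
:::ZZ:
::::::
ZZ:::Z
:Z:Z::
:::::Z
gen 4: :ZZZ:Z
:::ZZ:
Z:::::
:::::Z
ZZ:Z::
:::::Z
gen 5: :ZZZ:Z
:::ZZ:
Z:::::
:Z:::Z
::ZZ::
:Z:::Z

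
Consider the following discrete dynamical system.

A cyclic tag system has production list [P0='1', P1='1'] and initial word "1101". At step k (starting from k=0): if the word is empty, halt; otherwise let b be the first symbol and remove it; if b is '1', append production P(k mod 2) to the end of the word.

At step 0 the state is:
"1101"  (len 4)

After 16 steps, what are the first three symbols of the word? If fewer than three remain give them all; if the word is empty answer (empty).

0) "1101"  (len 4)
1) "1011"  (len 4)
2) "0111"  (len 4)
3) "111"  (len 3)
4) "111"  (len 3)
5) "111"  (len 3)
6) "111"  (len 3)
7) "111"  (len 3)
8) "111"  (len 3)
9) "111"  (len 3)
10) "111"  (len 3)
11) "111"  (len 3)
12) "111"  (len 3)
13) "111"  (len 3)
14) "111"  (len 3)
15) "111"  (len 3)
16) "111"  (len 3)

111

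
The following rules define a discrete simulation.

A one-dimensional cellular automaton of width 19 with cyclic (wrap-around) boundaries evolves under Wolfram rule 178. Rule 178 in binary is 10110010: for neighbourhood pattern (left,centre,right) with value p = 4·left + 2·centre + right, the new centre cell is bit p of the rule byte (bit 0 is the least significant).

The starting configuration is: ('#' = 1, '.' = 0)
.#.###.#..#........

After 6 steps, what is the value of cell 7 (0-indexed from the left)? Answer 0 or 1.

1

step 0: .#.###.#..#........
step 1: #.#.#.#.##.#.......
step 2: .#.#.#.#..#.#.....#
step 3: #.#.#.#.##.#.#...#.
step 4: .#.#.#.#..#.#.#.#.#
step 5: #.#.#.#.##.#.#.#.#.
step 6: .#.#.#.#..#.#.#.#.#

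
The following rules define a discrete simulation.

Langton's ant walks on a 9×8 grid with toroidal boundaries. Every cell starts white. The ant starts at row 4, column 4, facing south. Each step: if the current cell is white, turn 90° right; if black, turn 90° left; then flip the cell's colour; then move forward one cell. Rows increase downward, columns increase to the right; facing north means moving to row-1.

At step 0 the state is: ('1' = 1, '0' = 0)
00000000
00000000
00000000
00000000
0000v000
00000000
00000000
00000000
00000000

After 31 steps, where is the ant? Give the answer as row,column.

k=0  00000000
00000000
00000000
00000000
0000v000
00000000
00000000
00000000
00000000
k=1  00000000
00000000
00000000
00000000
000<1000
00000000
00000000
00000000
00000000
k=2  00000000
00000000
00000000
000^0000
00011000
00000000
00000000
00000000
00000000
k=3  00000000
00000000
00000000
0001>000
00011000
00000000
00000000
00000000
00000000
k=4  00000000
00000000
00000000
00011000
0001v000
00000000
00000000
00000000
00000000
k=5  00000000
00000000
00000000
00011000
00010>00
00000000
00000000
00000000
00000000
k=6  00000000
00000000
00000000
00011000
00010100
00000v00
00000000
00000000
00000000
k=7  00000000
00000000
00000000
00011000
00010100
0000<100
00000000
00000000
00000000
k=8  00000000
00000000
00000000
00011000
0001^100
00001100
00000000
00000000
00000000
k=9  00000000
00000000
00000000
00011000
00011>00
00001100
00000000
00000000
00000000
k=10  00000000
00000000
00000000
00011^00
00011000
00001100
00000000
00000000
00000000
k=11  00000000
00000000
00000000
000111>0
00011000
00001100
00000000
00000000
00000000
k=12  00000000
00000000
00000000
00011110
000110v0
00001100
00000000
00000000
00000000
k=13  00000000
00000000
00000000
00011110
00011<10
00001100
00000000
00000000
00000000
k=14  00000000
00000000
00000000
00011^10
00011110
00001100
00000000
00000000
00000000
k=15  00000000
00000000
00000000
0001<010
00011110
00001100
00000000
00000000
00000000
k=16  00000000
00000000
00000000
00010010
0001v110
00001100
00000000
00000000
00000000
k=17  00000000
00000000
00000000
00010010
00010>10
00001100
00000000
00000000
00000000
k=18  00000000
00000000
00000000
00010^10
00010010
00001100
00000000
00000000
00000000
k=19  00000000
00000000
00000000
000101>0
00010010
00001100
00000000
00000000
00000000
k=20  00000000
00000000
000000^0
00010100
00010010
00001100
00000000
00000000
00000000
k=21  00000000
00000000
0000001>
00010100
00010010
00001100
00000000
00000000
00000000
k=22  00000000
00000000
00000011
0001010v
00010010
00001100
00000000
00000000
00000000
k=23  00000000
00000000
00000011
000101<1
00010010
00001100
00000000
00000000
00000000
k=24  00000000
00000000
000000^1
00010111
00010010
00001100
00000000
00000000
00000000
k=25  00000000
00000000
00000<01
00010111
00010010
00001100
00000000
00000000
00000000
k=26  00000000
00000^00
00000101
00010111
00010010
00001100
00000000
00000000
00000000
k=27  00000000
000001>0
00000101
00010111
00010010
00001100
00000000
00000000
00000000
k=28  00000000
00000110
000001v1
00010111
00010010
00001100
00000000
00000000
00000000
k=29  00000000
00000110
00000<11
00010111
00010010
00001100
00000000
00000000
00000000
k=30  00000000
00000110
00000011
00010v11
00010010
00001100
00000000
00000000
00000000
k=31  00000000
00000110
00000011
000100>1
00010010
00001100
00000000
00000000
00000000

3,6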